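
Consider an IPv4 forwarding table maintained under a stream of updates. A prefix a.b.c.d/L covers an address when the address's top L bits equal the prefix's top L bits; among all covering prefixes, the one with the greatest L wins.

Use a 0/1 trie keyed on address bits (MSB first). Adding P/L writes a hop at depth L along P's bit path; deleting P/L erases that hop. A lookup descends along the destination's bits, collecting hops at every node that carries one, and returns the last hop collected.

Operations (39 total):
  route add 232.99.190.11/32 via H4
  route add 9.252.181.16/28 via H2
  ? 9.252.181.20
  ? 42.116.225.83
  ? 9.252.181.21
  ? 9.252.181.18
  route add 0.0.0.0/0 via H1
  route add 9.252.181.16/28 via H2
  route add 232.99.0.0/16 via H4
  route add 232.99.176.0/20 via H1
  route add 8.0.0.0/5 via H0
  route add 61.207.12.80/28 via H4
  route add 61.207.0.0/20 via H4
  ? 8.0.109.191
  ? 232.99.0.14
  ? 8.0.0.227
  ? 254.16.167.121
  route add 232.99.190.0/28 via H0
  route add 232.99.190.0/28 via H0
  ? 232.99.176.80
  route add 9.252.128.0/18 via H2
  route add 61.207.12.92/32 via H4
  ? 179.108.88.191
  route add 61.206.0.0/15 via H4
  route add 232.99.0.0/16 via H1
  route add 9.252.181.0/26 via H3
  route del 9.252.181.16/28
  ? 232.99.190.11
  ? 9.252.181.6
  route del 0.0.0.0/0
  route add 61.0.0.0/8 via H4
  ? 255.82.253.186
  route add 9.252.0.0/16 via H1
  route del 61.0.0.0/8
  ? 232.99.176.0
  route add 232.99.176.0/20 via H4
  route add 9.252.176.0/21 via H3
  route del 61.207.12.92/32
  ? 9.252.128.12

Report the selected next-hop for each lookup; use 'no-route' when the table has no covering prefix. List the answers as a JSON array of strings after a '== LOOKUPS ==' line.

Process each operation:
  add 232.99.190.11/32 -> H4 at depth 32
  add 9.252.181.16/28 -> H2 at depth 28
  ? 9.252.181.20  path d0:-→d1:-→d2:-→d3:-→d4:-→d5:-→d6:-→d7:-→d8:-→d9:-→d10:-→d11:-→d12:-→d13:-→d14:-→d15:-→d16:-→d17:-→d18:-→d19:-→d20:-→d21:-→d22:-→d23:-→d24:-→d25:-→d26:-→d27:-→d28:H2  best=H2
  ? 42.116.225.83  path d0:-→d1:-→d2:-  best=no-route
  ? 9.252.181.21  path d0:-→d1:-→d2:-→d3:-→d4:-→d5:-→d6:-→d7:-→d8:-→d9:-→d10:-→d11:-→d12:-→d13:-→d14:-→d15:-→d16:-→d17:-→d18:-→d19:-→d20:-→d21:-→d22:-→d23:-→d24:-→d25:-→d26:-→d27:-→d28:H2  best=H2
  ? 9.252.181.18  path d0:-→d1:-→d2:-→d3:-→d4:-→d5:-→d6:-→d7:-→d8:-→d9:-→d10:-→d11:-→d12:-→d13:-→d14:-→d15:-→d16:-→d17:-→d18:-→d19:-→d20:-→d21:-→d22:-→d23:-→d24:-→d25:-→d26:-→d27:-→d28:H2  best=H2
  add 0.0.0.0/0 -> H1 at depth 0
  add 9.252.181.16/28 -> H2 at depth 28
  add 232.99.0.0/16 -> H4 at depth 16
  add 232.99.176.0/20 -> H1 at depth 20
  add 8.0.0.0/5 -> H0 at depth 5
  add 61.207.12.80/28 -> H4 at depth 28
  add 61.207.0.0/20 -> H4 at depth 20
  ? 8.0.109.191  path d0:H1→d1:-→d2:-→d3:-→d4:-→d5:H0→d6:-→d7:-  best=H0
  ? 232.99.0.14  path d0:H1→d1:-→d2:-→d3:-→d4:-→d5:-→d6:-→d7:-→d8:-→d9:-→d10:-→d11:-→d12:-→d13:-→d14:-→d15:-→d16:H4  best=H4
  ? 8.0.0.227  path d0:H1→d1:-→d2:-→d3:-→d4:-→d5:H0→d6:-→d7:-  best=H0
  ? 254.16.167.121  path d0:H1→d1:-→d2:-→d3:-  best=H1
  add 232.99.190.0/28 -> H0 at depth 28
  add 232.99.190.0/28 -> H0 at depth 28
  ? 232.99.176.80  path d0:H1→d1:-→d2:-→d3:-→d4:-→d5:-→d6:-→d7:-→d8:-→d9:-→d10:-→d11:-→d12:-→d13:-→d14:-→d15:-→d16:H4→d17:-→d18:-→d19:-→d20:H1  best=H1
  add 9.252.128.0/18 -> H2 at depth 18
  add 61.207.12.92/32 -> H4 at depth 32
  ? 179.108.88.191  path d0:H1→d1:-  best=H1
  add 61.206.0.0/15 -> H4 at depth 15
  add 232.99.0.0/16 -> H1 at depth 16
  add 9.252.181.0/26 -> H3 at depth 26
  del 9.252.181.16/28 (clear depth 28)
  ? 232.99.190.11  path d0:H1→d1:-→d2:-→d3:-→d4:-→d5:-→d6:-→d7:-→d8:-→d9:-→d10:-→d11:-→d12:-→d13:-→d14:-→d15:-→d16:H1→d17:-→d18:-→d19:-→d20:H1→d21:-→d22:-→d23:-→d24:-→d25:-→d26:-→d27:-→d28:H0→d29:-→d30:-→d31:-→d32:H4  best=H4
  ? 9.252.181.6  path d0:H1→d1:-→d2:-→d3:-→d4:-→d5:H0→d6:-→d7:-→d8:-→d9:-→d10:-→d11:-→d12:-→d13:-→d14:-→d15:-→d16:-→d17:-→d18:H2→d19:-→d20:-→d21:-→d22:-→d23:-→d24:-→d25:-→d26:H3→d27:-  best=H3
  del 0.0.0.0/0 (clear depth 0)
  add 61.0.0.0/8 -> H4 at depth 8
  ? 255.82.253.186  path d0:-→d1:-→d2:-→d3:-  best=no-route
  add 9.252.0.0/16 -> H1 at depth 16
  del 61.0.0.0/8 (clear depth 8)
  ? 232.99.176.0  path d0:-→d1:-→d2:-→d3:-→d4:-→d5:-→d6:-→d7:-→d8:-→d9:-→d10:-→d11:-→d12:-→d13:-→d14:-→d15:-→d16:H1→d17:-→d18:-→d19:-→d20:H1  best=H1
  add 232.99.176.0/20 -> H4 at depth 20
  add 9.252.176.0/21 -> H3 at depth 21
  del 61.207.12.92/32 (clear depth 32)
  ? 9.252.128.12  path d0:-→d1:-→d2:-→d3:-→d4:-→d5:H0→d6:-→d7:-→d8:-→d9:-→d10:-→d11:-→d12:-→d13:-→d14:-→d15:-→d16:H1→d17:-→d18:H2  best=H2

== LOOKUPS ==
["H2","no-route","H2","H2","H0","H4","H0","H1","H1","H1","H4","H3","no-route","H1","H2"]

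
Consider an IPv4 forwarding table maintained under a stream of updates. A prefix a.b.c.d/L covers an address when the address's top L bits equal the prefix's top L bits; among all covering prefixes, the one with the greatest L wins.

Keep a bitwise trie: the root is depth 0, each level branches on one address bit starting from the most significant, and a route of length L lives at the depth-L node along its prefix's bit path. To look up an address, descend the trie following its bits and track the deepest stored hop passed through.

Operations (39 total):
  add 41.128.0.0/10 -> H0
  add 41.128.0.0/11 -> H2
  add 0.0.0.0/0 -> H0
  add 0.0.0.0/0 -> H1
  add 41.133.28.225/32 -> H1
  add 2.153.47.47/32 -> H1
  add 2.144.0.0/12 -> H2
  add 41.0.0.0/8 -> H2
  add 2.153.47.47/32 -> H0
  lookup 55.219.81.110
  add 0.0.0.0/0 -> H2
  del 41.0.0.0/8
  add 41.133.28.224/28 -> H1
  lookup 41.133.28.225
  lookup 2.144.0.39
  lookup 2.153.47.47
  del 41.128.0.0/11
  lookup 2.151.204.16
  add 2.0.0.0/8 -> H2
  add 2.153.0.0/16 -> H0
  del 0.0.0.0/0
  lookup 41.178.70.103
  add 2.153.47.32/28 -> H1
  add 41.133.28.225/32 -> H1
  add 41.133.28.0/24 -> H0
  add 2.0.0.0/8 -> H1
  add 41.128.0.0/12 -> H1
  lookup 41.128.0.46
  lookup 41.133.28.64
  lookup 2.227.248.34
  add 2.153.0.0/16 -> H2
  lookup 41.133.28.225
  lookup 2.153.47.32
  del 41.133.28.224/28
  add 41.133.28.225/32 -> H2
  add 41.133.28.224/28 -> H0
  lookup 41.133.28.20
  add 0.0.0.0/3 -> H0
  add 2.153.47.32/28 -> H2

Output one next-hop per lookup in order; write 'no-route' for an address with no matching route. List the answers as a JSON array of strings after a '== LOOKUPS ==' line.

Process each operation:
  + 41.128.0.0/10 (H0) depth=10
  + 41.128.0.0/11 (H2) depth=11
  + 0.0.0.0/0 (H0) depth=0
  + 0.0.0.0/0 (H1) depth=0
  + 41.133.28.225/32 (H1) depth=32
  + 2.153.47.47/32 (H1) depth=32
  + 2.144.0.0/12 (H2) depth=12
  + 41.0.0.0/8 (H2) depth=8
  + 2.153.47.47/32 (H0) depth=32
  lookup 55.219.81.110: bits 001 walk d0:H1→d1:-→d2:-→d3:- -> H1
  + 0.0.0.0/0 (H2) depth=0
  del 41.0.0.0/8 (clear depth 8)
  + 41.133.28.224/28 (H1) depth=28
  lookup 41.133.28.225: bits 00101001100001010001110011100001 walk d0:H2→d1:-→d2:-→d3:-→d4:-→d5:-→d6:-→d7:-→d8:-→d9:-→d10:H0→d11:H2→d12:-→d13:-→d14:-→d15:-→d16:-→d17:-→d18:-→d19:-→d20:-→d21:-→d22:-→d23:-→d24:-→d25:-→d26:-→d27:-→d28:H1→d29:-→d30:-→d31:-→d32:H1 -> H1
  lookup 2.144.0.39: bits 000000101001 walk d0:H2→d1:-→d2:-→d3:-→d4:-→d5:-→d6:-→d7:-→d8:-→d9:-→d10:-→d11:-→d12:H2 -> H2
  lookup 2.153.47.47: bits 00000010100110010010111100101111 walk d0:H2→d1:-→d2:-→d3:-→d4:-→d5:-→d6:-→d7:-→d8:-→d9:-→d10:-→d11:-→d12:H2→d13:-→d14:-→d15:-→d16:-→d17:-→d18:-→d19:-→d20:-→d21:-→d22:-→d23:-→d24:-→d25:-→d26:-→d27:-→d28:-→d29:-→d30:-→d31:-→d32:H0 -> H0
  del 41.128.0.0/11 (clear depth 11)
  lookup 2.151.204.16: bits 000000101001 walk d0:H2→d1:-→d2:-→d3:-→d4:-→d5:-→d6:-→d7:-→d8:-→d9:-→d10:-→d11:-→d12:H2 -> H2
  + 2.0.0.0/8 (H2) depth=8
  + 2.153.0.0/16 (H0) depth=16
  del 0.0.0.0/0 (clear depth 0)
  lookup 41.178.70.103: bits 0010100110 walk d0:-→d1:-→d2:-→d3:-→d4:-→d5:-→d6:-→d7:-→d8:-→d9:-→d10:H0 -> H0
  + 2.153.47.32/28 (H1) depth=28
  + 41.133.28.225/32 (H1) depth=32
  + 41.133.28.0/24 (H0) depth=24
  + 2.0.0.0/8 (H1) depth=8
  + 41.128.0.0/12 (H1) depth=12
  lookup 41.128.0.46: bits 0010100110000 walk d0:-→d1:-→d2:-→d3:-→d4:-→d5:-→d6:-→d7:-→d8:-→d9:-→d10:H0→d11:-→d12:H1→d13:- -> H1
  lookup 41.133.28.64: bits 001010011000010100011100 walk d0:-→d1:-→d2:-→d3:-→d4:-→d5:-→d6:-→d7:-→d8:-→d9:-→d10:H0→d11:-→d12:H1→d13:-→d14:-→d15:-→d16:-→d17:-→d18:-→d19:-→d20:-→d21:-→d22:-→d23:-→d24:H0 -> H0
  lookup 2.227.248.34: bits 000000101 walk d0:-→d1:-→d2:-→d3:-→d4:-→d5:-→d6:-→d7:-→d8:H1→d9:- -> H1
  + 2.153.0.0/16 (H2) depth=16
  lookup 41.133.28.225: bits 00101001100001010001110011100001 walk d0:-→d1:-→d2:-→d3:-→d4:-→d5:-→d6:-→d7:-→d8:-→d9:-→d10:H0→d11:-→d12:H1→d13:-→d14:-→d15:-→d16:-→d17:-→d18:-→d19:-→d20:-→d21:-→d22:-→d23:-→d24:H0→d25:-→d26:-→d27:-→d28:H1→d29:-→d30:-→d31:-→d32:H1 -> H1
  lookup 2.153.47.32: bits 0000001010011001001011110010 walk d0:-→d1:-→d2:-→d3:-→d4:-→d5:-→d6:-→d7:-→d8:H1→d9:-→d10:-→d11:-→d12:H2→d13:-→d14:-→d15:-→d16:H2→d17:-→d18:-→d19:-→d20:-→d21:-→d22:-→d23:-→d24:-→d25:-→d26:-→d27:-→d28:H1 -> H1
  del 41.133.28.224/28 (clear depth 28)
  + 41.133.28.225/32 (H2) depth=32
  + 41.133.28.224/28 (H0) depth=28
  lookup 41.133.28.20: bits 001010011000010100011100 walk d0:-→d1:-→d2:-→d3:-→d4:-→d5:-→d6:-→d7:-→d8:-→d9:-→d10:H0→d11:-→d12:H1→d13:-→d14:-→d15:-→d16:-→d17:-→d18:-→d19:-→d20:-→d21:-→d22:-→d23:-→d24:H0 -> H0
  + 0.0.0.0/3 (H0) depth=3
  + 2.153.47.32/28 (H2) depth=28

== LOOKUPS ==
["H1","H1","H2","H0","H2","H0","H1","H0","H1","H1","H1","H0"]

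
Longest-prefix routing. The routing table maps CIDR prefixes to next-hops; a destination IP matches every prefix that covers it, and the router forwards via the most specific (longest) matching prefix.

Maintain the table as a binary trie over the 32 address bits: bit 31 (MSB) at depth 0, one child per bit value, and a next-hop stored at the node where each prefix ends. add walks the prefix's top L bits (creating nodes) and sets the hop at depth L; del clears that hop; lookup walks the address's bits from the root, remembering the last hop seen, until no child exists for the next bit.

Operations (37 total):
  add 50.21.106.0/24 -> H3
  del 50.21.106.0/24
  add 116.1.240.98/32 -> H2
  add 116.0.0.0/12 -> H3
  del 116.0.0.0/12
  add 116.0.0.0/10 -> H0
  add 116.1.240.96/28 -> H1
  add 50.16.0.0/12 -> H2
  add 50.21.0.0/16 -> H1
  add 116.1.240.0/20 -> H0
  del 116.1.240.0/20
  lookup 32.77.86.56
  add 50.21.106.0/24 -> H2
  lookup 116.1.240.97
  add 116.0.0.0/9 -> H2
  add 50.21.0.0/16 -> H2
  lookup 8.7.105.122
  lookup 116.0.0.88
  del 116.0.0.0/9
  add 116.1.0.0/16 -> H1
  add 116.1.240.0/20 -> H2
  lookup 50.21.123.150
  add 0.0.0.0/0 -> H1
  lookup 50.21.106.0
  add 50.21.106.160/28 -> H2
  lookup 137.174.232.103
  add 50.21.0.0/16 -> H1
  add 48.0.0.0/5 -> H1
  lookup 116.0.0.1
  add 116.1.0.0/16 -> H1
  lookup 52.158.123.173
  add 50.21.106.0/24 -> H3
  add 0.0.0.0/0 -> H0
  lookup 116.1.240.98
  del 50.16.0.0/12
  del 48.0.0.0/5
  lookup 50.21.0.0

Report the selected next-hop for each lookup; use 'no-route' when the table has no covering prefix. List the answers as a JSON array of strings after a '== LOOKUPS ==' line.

Apply in order:
  add 50.21.106.0/24 -> H3 at depth 24
  - 50.21.106.0/24 clear@24
  add 116.1.240.98/32 -> H2 at depth 32
  add 116.0.0.0/12 -> H3 at depth 12
  - 116.0.0.0/12 clear@12
  add 116.0.0.0/10 -> H0 at depth 10
  add 116.1.240.96/28 -> H1 at depth 28
  add 50.16.0.0/12 -> H2 at depth 12
  add 50.21.0.0/16 -> H1 at depth 16
  add 116.1.240.0/20 -> H0 at depth 20
  - 116.1.240.0/20 clear@20
  ? 32.77.86.56  path d0:-→d1:-→d2:-→d3:-  best=no-route
  add 50.21.106.0/24 -> H2 at depth 24
  ? 116.1.240.97  path d0:-→d1:-→d2:-→d3:-→d4:-→d5:-→d6:-→d7:-→d8:-→d9:-→d10:H0→d11:-→d12:-→d13:-→d14:-→d15:-→d16:-→d17:-→d18:-→d19:-→d20:-→d21:-→d22:-→d23:-→d24:-→d25:-→d26:-→d27:-→d28:H1→d29:-→d30:-  best=H1
  add 116.0.0.0/9 -> H2 at depth 9
  add 50.21.0.0/16 -> H2 at depth 16
  ? 8.7.105.122  path d0:-→d1:-→d2:-  best=no-route
  ? 116.0.0.88  path d0:-→d1:-→d2:-→d3:-→d4:-→d5:-→d6:-→d7:-→d8:-→d9:H2→d10:H0→d11:-→d12:-→d13:-→d14:-→d15:-  best=H0
  - 116.0.0.0/9 clear@9
  add 116.1.0.0/16 -> H1 at depth 16
  add 116.1.240.0/20 -> H2 at depth 20
  ? 50.21.123.150  path d0:-→d1:-→d2:-→d3:-→d4:-→d5:-→d6:-→d7:-→d8:-→d9:-→d10:-→d11:-→d12:H2→d13:-→d14:-→d15:-→d16:H2→d17:-→d18:-→d19:-  best=H2
  add 0.0.0.0/0 -> H1 at depth 0
  ? 50.21.106.0  path d0:H1→d1:-→d2:-→d3:-→d4:-→d5:-→d6:-→d7:-→d8:-→d9:-→d10:-→d11:-→d12:H2→d13:-→d14:-→d15:-→d16:H2→d17:-→d18:-→d19:-→d20:-→d21:-→d22:-→d23:-→d24:H2  best=H2
  add 50.21.106.160/28 -> H2 at depth 28
  ? 137.174.232.103  path d0:H1  best=H1
  add 50.21.0.0/16 -> H1 at depth 16
  add 48.0.0.0/5 -> H1 at depth 5
  ? 116.0.0.1  path d0:H1→d1:-→d2:-→d3:-→d4:-→d5:-→d6:-→d7:-→d8:-→d9:-→d10:H0→d11:-→d12:-→d13:-→d14:-→d15:-  best=H0
  add 116.1.0.0/16 -> H1 at depth 16
  ? 52.158.123.173  path d0:H1→d1:-→d2:-→d3:-→d4:-→d5:H1  best=H1
  add 50.21.106.0/24 -> H3 at depth 24
  add 0.0.0.0/0 -> H0 at depth 0
  ? 116.1.240.98  path d0:H0→d1:-→d2:-→d3:-→d4:-→d5:-→d6:-→d7:-→d8:-→d9:-→d10:H0→d11:-→d12:-→d13:-→d14:-→d15:-→d16:H1→d17:-→d18:-→d19:-→d20:H2→d21:-→d22:-→d23:-→d24:-→d25:-→d26:-→d27:-→d28:H1→d29:-→d30:-→d31:-→d32:H2  best=H2
  - 50.16.0.0/12 clear@12
  - 48.0.0.0/5 clear@5
  ? 50.21.0.0  path d0:H0→d1:-→d2:-→d3:-→d4:-→d5:-→d6:-→d7:-→d8:-→d9:-→d10:-→d11:-→d12:-→d13:-→d14:-→d15:-→d16:H1→d17:-  best=H1

== LOOKUPS ==
["no-route","H1","no-route","H0","H2","H2","H1","H0","H1","H2","H1"]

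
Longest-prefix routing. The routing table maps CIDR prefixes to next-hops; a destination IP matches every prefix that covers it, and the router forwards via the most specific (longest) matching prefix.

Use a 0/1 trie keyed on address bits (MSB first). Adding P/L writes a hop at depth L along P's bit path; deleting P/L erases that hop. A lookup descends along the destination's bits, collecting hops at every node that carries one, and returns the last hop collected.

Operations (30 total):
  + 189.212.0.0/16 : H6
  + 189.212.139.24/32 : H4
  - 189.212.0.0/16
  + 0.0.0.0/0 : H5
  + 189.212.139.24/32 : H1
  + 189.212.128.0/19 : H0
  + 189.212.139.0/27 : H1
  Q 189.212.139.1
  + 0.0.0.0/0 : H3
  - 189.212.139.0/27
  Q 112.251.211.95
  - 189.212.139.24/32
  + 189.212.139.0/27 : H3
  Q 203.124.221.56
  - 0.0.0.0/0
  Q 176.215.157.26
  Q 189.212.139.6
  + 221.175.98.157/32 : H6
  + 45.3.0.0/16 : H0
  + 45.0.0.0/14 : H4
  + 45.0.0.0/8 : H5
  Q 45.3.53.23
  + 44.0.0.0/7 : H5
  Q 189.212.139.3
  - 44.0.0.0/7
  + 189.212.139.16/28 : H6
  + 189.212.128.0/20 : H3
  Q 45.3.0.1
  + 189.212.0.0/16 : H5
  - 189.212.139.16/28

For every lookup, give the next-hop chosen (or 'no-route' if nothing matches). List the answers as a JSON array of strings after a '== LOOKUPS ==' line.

Process each operation:
  add 189.212.0.0/16 -> H6 at depth 16
  add 189.212.139.24/32 -> H4 at depth 32
  - 189.212.0.0/16 clear@16
  add 0.0.0.0/0 -> H5 at depth 0
  add 189.212.139.24/32 -> H1 at depth 32
  add 189.212.128.0/19 -> H0 at depth 19
  add 189.212.139.0/27 -> H1 at depth 27
  Q 189.212.139.1: descend 101111011101010010001011000 ; hops seen [H5,H0,H1] ; pick H1
  add 0.0.0.0/0 -> H3 at depth 0
  - 189.212.139.0/27 clear@27
  Q 112.251.211.95: descend ε ; hops seen [H3] ; pick H3
  - 189.212.139.24/32 clear@32
  add 189.212.139.0/27 -> H3 at depth 27
  Q 203.124.221.56: descend 1 ; hops seen [H3] ; pick H3
  - 0.0.0.0/0 clear@0
  Q 176.215.157.26: descend 1011 ; hops seen [∅] ; pick no-route
  Q 189.212.139.6: descend 101111011101010010001011000 ; hops seen [H0,H3] ; pick H3
  add 221.175.98.157/32 -> H6 at depth 32
  add 45.3.0.0/16 -> H0 at depth 16
  add 45.0.0.0/14 -> H4 at depth 14
  add 45.0.0.0/8 -> H5 at depth 8
  Q 45.3.53.23: descend 0010110100000011 ; hops seen [H5,H4,H0] ; pick H0
  add 44.0.0.0/7 -> H5 at depth 7
  Q 189.212.139.3: descend 101111011101010010001011000 ; hops seen [H0,H3] ; pick H3
  - 44.0.0.0/7 clear@7
  add 189.212.139.16/28 -> H6 at depth 28
  add 189.212.128.0/20 -> H3 at depth 20
  Q 45.3.0.1: descend 0010110100000011 ; hops seen [H5,H4,H0] ; pick H0
  add 189.212.0.0/16 -> H5 at depth 16
  - 189.212.139.16/28 clear@28

== LOOKUPS ==
["H1","H3","H3","no-route","H3","H0","H3","H0"]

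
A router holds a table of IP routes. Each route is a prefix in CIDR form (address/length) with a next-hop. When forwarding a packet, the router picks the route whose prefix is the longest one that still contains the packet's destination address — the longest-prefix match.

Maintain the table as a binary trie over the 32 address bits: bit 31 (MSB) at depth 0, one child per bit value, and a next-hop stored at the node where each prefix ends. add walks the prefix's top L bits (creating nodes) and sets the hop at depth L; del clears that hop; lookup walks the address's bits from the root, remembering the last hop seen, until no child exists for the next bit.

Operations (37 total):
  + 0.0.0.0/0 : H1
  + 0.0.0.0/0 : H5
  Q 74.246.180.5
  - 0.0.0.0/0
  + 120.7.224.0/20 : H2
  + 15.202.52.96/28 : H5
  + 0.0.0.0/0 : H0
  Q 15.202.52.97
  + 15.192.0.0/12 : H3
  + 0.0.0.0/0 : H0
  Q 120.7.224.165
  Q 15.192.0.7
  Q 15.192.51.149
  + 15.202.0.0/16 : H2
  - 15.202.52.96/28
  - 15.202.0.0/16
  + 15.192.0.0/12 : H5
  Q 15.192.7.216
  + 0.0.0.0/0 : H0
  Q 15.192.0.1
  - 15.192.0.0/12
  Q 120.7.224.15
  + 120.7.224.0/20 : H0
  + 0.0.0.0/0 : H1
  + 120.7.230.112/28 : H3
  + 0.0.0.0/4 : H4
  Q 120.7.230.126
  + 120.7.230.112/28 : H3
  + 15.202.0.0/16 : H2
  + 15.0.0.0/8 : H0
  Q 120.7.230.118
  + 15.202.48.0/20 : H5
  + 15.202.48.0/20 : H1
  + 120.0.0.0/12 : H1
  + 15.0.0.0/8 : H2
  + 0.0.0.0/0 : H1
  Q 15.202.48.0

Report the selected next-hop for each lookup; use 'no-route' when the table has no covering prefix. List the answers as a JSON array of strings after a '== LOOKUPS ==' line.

Process each operation:
  add 0.0.0.0/0 -> H1 at depth 0
  add 0.0.0.0/0 -> H5 at depth 0
  ? 74.246.180.5  path d0:H5  best=H5
  del 0.0.0.0/0 (clear depth 0)
  add 120.7.224.0/20 -> H2 at depth 20
  add 15.202.52.96/28 -> H5 at depth 28
  add 0.0.0.0/0 -> H0 at depth 0
  ? 15.202.52.97  path d0:H0→d1:-→d2:-→d3:-→d4:-→d5:-→d6:-→d7:-→d8:-→d9:-→d10:-→d11:-→d12:-→d13:-→d14:-→d15:-→d16:-→d17:-→d18:-→d19:-→d20:-→d21:-→d22:-→d23:-→d24:-→d25:-→d26:-→d27:-→d28:H5  best=H5
  add 15.192.0.0/12 -> H3 at depth 12
  add 0.0.0.0/0 -> H0 at depth 0
  ? 120.7.224.165  path d0:H0→d1:-→d2:-→d3:-→d4:-→d5:-→d6:-→d7:-→d8:-→d9:-→d10:-→d11:-→d12:-→d13:-→d14:-→d15:-→d16:-→d17:-→d18:-→d19:-→d20:H2  best=H2
  ? 15.192.0.7  path d0:H0→d1:-→d2:-→d3:-→d4:-→d5:-→d6:-→d7:-→d8:-→d9:-→d10:-→d11:-→d12:H3  best=H3
  ? 15.192.51.149  path d0:H0→d1:-→d2:-→d3:-→d4:-→d5:-→d6:-→d7:-→d8:-→d9:-→d10:-→d11:-→d12:H3  best=H3
  add 15.202.0.0/16 -> H2 at depth 16
  del 15.202.52.96/28 (clear depth 28)
  del 15.202.0.0/16 (clear depth 16)
  add 15.192.0.0/12 -> H5 at depth 12
  ? 15.192.7.216  path d0:H0→d1:-→d2:-→d3:-→d4:-→d5:-→d6:-→d7:-→d8:-→d9:-→d10:-→d11:-→d12:H5  best=H5
  add 0.0.0.0/0 -> H0 at depth 0
  ? 15.192.0.1  path d0:H0→d1:-→d2:-→d3:-→d4:-→d5:-→d6:-→d7:-→d8:-→d9:-→d10:-→d11:-→d12:H5  best=H5
  del 15.192.0.0/12 (clear depth 12)
  ? 120.7.224.15  path d0:H0→d1:-→d2:-→d3:-→d4:-→d5:-→d6:-→d7:-→d8:-→d9:-→d10:-→d11:-→d12:-→d13:-→d14:-→d15:-→d16:-→d17:-→d18:-→d19:-→d20:H2  best=H2
  add 120.7.224.0/20 -> H0 at depth 20
  add 0.0.0.0/0 -> H1 at depth 0
  add 120.7.230.112/28 -> H3 at depth 28
  add 0.0.0.0/4 -> H4 at depth 4
  ? 120.7.230.126  path d0:H1→d1:-→d2:-→d3:-→d4:-→d5:-→d6:-→d7:-→d8:-→d9:-→d10:-→d11:-→d12:-→d13:-→d14:-→d15:-→d16:-→d17:-→d18:-→d19:-→d20:H0→d21:-→d22:-→d23:-→d24:-→d25:-→d26:-→d27:-→d28:H3  best=H3
  add 120.7.230.112/28 -> H3 at depth 28
  add 15.202.0.0/16 -> H2 at depth 16
  add 15.0.0.0/8 -> H0 at depth 8
  ? 120.7.230.118  path d0:H1→d1:-→d2:-→d3:-→d4:-→d5:-→d6:-→d7:-→d8:-→d9:-→d10:-→d11:-→d12:-→d13:-→d14:-→d15:-→d16:-→d17:-→d18:-→d19:-→d20:H0→d21:-→d22:-→d23:-→d24:-→d25:-→d26:-→d27:-→d28:H3  best=H3
  add 15.202.48.0/20 -> H5 at depth 20
  add 15.202.48.0/20 -> H1 at depth 20
  add 120.0.0.0/12 -> H1 at depth 12
  add 15.0.0.0/8 -> H2 at depth 8
  add 0.0.0.0/0 -> H1 at depth 0
  ? 15.202.48.0  path d0:H1→d1:-→d2:-→d3:-→d4:H4→d5:-→d6:-→d7:-→d8:H2→d9:-→d10:-→d11:-→d12:-→d13:-→d14:-→d15:-→d16:H2→d17:-→d18:-→d19:-→d20:H1→d21:-  best=H1

== LOOKUPS ==
["H5","H5","H2","H3","H3","H5","H5","H2","H3","H3","H1"]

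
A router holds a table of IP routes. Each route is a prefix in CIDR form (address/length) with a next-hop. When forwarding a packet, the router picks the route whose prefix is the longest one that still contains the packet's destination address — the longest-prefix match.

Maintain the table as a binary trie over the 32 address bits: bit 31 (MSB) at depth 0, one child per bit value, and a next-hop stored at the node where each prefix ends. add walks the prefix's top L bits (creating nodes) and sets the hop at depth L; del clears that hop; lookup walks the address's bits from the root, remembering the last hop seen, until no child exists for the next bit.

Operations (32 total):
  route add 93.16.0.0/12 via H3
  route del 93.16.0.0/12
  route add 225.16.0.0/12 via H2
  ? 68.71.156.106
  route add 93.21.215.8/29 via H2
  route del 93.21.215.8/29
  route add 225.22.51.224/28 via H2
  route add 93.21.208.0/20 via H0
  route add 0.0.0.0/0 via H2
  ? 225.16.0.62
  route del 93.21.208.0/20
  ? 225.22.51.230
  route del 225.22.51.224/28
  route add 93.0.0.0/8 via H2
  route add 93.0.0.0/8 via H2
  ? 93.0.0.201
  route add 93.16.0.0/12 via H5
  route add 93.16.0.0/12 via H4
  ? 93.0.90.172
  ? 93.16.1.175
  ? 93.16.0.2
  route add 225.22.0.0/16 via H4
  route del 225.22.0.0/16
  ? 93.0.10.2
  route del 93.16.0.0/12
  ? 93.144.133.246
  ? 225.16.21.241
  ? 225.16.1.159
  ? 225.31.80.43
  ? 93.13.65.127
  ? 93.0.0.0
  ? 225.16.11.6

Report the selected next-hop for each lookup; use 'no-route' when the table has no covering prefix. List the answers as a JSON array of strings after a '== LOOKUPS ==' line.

Trace:
  add 93.16.0.0/12 -> H3 at depth 12
  del 93.16.0.0/12 (clear depth 12)
  add 225.16.0.0/12 -> H2 at depth 12
  ? 68.71.156.106  path d0:-→d1:-→d2:-→d3:-  best=no-route
  add 93.21.215.8/29 -> H2 at depth 29
  del 93.21.215.8/29 (clear depth 29)
  add 225.22.51.224/28 -> H2 at depth 28
  add 93.21.208.0/20 -> H0 at depth 20
  add 0.0.0.0/0 -> H2 at depth 0
  ? 225.16.0.62  path d0:H2→d1:-→d2:-→d3:-→d4:-→d5:-→d6:-→d7:-→d8:-→d9:-→d10:-→d11:-→d12:H2→d13:-  best=H2
  del 93.21.208.0/20 (clear depth 20)
  ? 225.22.51.230  path d0:H2→d1:-→d2:-→d3:-→d4:-→d5:-→d6:-→d7:-→d8:-→d9:-→d10:-→d11:-→d12:H2→d13:-→d14:-→d15:-→d16:-→d17:-→d18:-→d19:-→d20:-→d21:-→d22:-→d23:-→d24:-→d25:-→d26:-→d27:-→d28:H2  best=H2
  del 225.22.51.224/28 (clear depth 28)
  add 93.0.0.0/8 -> H2 at depth 8
  add 93.0.0.0/8 -> H2 at depth 8
  ? 93.0.0.201  path d0:H2→d1:-→d2:-→d3:-→d4:-→d5:-→d6:-→d7:-→d8:H2→d9:-→d10:-→d11:-  best=H2
  add 93.16.0.0/12 -> H5 at depth 12
  add 93.16.0.0/12 -> H4 at depth 12
  ? 93.0.90.172  path d0:H2→d1:-→d2:-→d3:-→d4:-→d5:-→d6:-→d7:-→d8:H2→d9:-→d10:-→d11:-  best=H2
  ? 93.16.1.175  path d0:H2→d1:-→d2:-→d3:-→d4:-→d5:-→d6:-→d7:-→d8:H2→d9:-→d10:-→d11:-→d12:H4→d13:-  best=H4
  ? 93.16.0.2  path d0:H2→d1:-→d2:-→d3:-→d4:-→d5:-→d6:-→d7:-→d8:H2→d9:-→d10:-→d11:-→d12:H4→d13:-  best=H4
  add 225.22.0.0/16 -> H4 at depth 16
  del 225.22.0.0/16 (clear depth 16)
  ? 93.0.10.2  path d0:H2→d1:-→d2:-→d3:-→d4:-→d5:-→d6:-→d7:-→d8:H2→d9:-→d10:-→d11:-  best=H2
  del 93.16.0.0/12 (clear depth 12)
  ? 93.144.133.246  path d0:H2→d1:-→d2:-→d3:-→d4:-→d5:-→d6:-→d7:-→d8:H2  best=H2
  ? 225.16.21.241  path d0:H2→d1:-→d2:-→d3:-→d4:-→d5:-→d6:-→d7:-→d8:-→d9:-→d10:-→d11:-→d12:H2→d13:-  best=H2
  ? 225.16.1.159  path d0:H2→d1:-→d2:-→d3:-→d4:-→d5:-→d6:-→d7:-→d8:-→d9:-→d10:-→d11:-→d12:H2→d13:-  best=H2
  ? 225.31.80.43  path d0:H2→d1:-→d2:-→d3:-→d4:-→d5:-→d6:-→d7:-→d8:-→d9:-→d10:-→d11:-→d12:H2  best=H2
  ? 93.13.65.127  path d0:H2→d1:-→d2:-→d3:-→d4:-→d5:-→d6:-→d7:-→d8:H2→d9:-→d10:-→d11:-  best=H2
  ? 93.0.0.0  path d0:H2→d1:-→d2:-→d3:-→d4:-→d5:-→d6:-→d7:-→d8:H2→d9:-→d10:-→d11:-  best=H2
  ? 225.16.11.6  path d0:H2→d1:-→d2:-→d3:-→d4:-→d5:-→d6:-→d7:-→d8:-→d9:-→d10:-→d11:-→d12:H2→d13:-  best=H2

== LOOKUPS ==
["no-route","H2","H2","H2","H2","H4","H4","H2","H2","H2","H2","H2","H2","H2","H2"]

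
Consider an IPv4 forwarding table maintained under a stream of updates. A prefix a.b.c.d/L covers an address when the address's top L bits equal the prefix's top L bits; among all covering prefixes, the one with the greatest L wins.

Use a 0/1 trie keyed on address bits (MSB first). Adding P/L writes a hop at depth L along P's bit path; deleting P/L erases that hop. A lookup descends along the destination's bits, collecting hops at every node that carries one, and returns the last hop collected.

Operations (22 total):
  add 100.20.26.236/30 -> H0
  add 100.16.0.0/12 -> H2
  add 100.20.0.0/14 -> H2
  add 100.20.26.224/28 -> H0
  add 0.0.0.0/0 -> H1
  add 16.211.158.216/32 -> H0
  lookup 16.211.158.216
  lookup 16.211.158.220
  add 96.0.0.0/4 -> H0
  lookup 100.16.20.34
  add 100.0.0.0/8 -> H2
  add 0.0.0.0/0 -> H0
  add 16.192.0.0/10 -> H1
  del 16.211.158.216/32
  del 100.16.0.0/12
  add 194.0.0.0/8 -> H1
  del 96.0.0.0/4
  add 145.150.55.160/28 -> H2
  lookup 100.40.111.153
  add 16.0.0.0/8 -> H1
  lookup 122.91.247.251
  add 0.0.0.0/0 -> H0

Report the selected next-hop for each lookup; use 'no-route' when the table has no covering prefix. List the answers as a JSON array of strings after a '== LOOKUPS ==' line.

Trace:
  + 100.20.26.236/30 (H0) depth=30
  + 100.16.0.0/12 (H2) depth=12
  + 100.20.0.0/14 (H2) depth=14
  + 100.20.26.224/28 (H0) depth=28
  + 0.0.0.0/0 (H1) depth=0
  + 16.211.158.216/32 (H0) depth=32
  ? 16.211.158.216  path d0:H1→d1:-→d2:-→d3:-→d4:-→d5:-→d6:-→d7:-→d8:-→d9:-→d10:-→d11:-→d12:-→d13:-→d14:-→d15:-→d16:-→d17:-→d18:-→d19:-→d20:-→d21:-→d22:-→d23:-→d24:-→d25:-→d26:-→d27:-→d28:-→d29:-→d30:-→d31:-→d32:H0  best=H0
  ? 16.211.158.220  path d0:H1→d1:-→d2:-→d3:-→d4:-→d5:-→d6:-→d7:-→d8:-→d9:-→d10:-→d11:-→d12:-→d13:-→d14:-→d15:-→d16:-→d17:-→d18:-→d19:-→d20:-→d21:-→d22:-→d23:-→d24:-→d25:-→d26:-→d27:-→d28:-→d29:-  best=H1
  + 96.0.0.0/4 (H0) depth=4
  ? 100.16.20.34  path d0:H1→d1:-→d2:-→d3:-→d4:H0→d5:-→d6:-→d7:-→d8:-→d9:-→d10:-→d11:-→d12:H2→d13:-  best=H2
  + 100.0.0.0/8 (H2) depth=8
  + 0.0.0.0/0 (H0) depth=0
  + 16.192.0.0/10 (H1) depth=10
  del 16.211.158.216/32 (clear depth 32)
  del 100.16.0.0/12 (clear depth 12)
  + 194.0.0.0/8 (H1) depth=8
  del 96.0.0.0/4 (clear depth 4)
  + 145.150.55.160/28 (H2) depth=28
  ? 100.40.111.153  path d0:H0→d1:-→d2:-→d3:-→d4:-→d5:-→d6:-→d7:-→d8:H2→d9:-→d10:-  best=H2
  + 16.0.0.0/8 (H1) depth=8
  ? 122.91.247.251  path d0:H0→d1:-→d2:-→d3:-  best=H0
  + 0.0.0.0/0 (H0) depth=0

== LOOKUPS ==
["H0","H1","H2","H2","H0"]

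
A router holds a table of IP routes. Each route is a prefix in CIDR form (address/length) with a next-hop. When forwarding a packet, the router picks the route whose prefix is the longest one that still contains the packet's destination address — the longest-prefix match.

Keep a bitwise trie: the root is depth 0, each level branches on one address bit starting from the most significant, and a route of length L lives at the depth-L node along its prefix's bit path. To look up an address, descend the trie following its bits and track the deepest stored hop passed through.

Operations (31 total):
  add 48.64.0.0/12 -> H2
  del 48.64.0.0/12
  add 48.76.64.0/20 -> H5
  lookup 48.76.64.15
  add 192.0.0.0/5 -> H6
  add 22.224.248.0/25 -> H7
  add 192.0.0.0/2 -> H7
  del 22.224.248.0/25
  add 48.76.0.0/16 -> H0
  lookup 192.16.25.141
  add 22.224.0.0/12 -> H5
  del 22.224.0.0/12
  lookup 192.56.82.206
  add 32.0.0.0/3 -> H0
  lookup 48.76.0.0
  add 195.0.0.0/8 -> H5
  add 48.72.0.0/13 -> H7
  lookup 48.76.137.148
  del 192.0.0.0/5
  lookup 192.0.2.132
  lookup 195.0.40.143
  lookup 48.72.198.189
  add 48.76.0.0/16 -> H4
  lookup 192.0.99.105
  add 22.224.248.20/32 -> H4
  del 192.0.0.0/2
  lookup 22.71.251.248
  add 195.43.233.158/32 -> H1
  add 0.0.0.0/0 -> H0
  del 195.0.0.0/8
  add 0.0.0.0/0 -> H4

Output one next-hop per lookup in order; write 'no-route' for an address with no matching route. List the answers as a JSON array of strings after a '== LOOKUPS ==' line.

Process each operation:
  + 48.64.0.0/12 (H2) depth=12
  - 48.64.0.0/12 clear@12
  + 48.76.64.0/20 (H5) depth=20
  lookup 48.76.64.15: bits 00110000010011000100 walk d0:-→d1:-→d2:-→d3:-→d4:-→d5:-→d6:-→d7:-→d8:-→d9:-→d10:-→d11:-→d12:-→d13:-→d14:-→d15:-→d16:-→d17:-→d18:-→d19:-→d20:H5 -> H5
  + 192.0.0.0/5 (H6) depth=5
  + 22.224.248.0/25 (H7) depth=25
  + 192.0.0.0/2 (H7) depth=2
  - 22.224.248.0/25 clear@25
  + 48.76.0.0/16 (H0) depth=16
  lookup 192.16.25.141: bits 11000 walk d0:-→d1:-→d2:H7→d3:-→d4:-→d5:H6 -> H6
  + 22.224.0.0/12 (H5) depth=12
  - 22.224.0.0/12 clear@12
  lookup 192.56.82.206: bits 11000 walk d0:-→d1:-→d2:H7→d3:-→d4:-→d5:H6 -> H6
  + 32.0.0.0/3 (H0) depth=3
  lookup 48.76.0.0: bits 00110000010011000 walk d0:-→d1:-→d2:-→d3:H0→d4:-→d5:-→d6:-→d7:-→d8:-→d9:-→d10:-→d11:-→d12:-→d13:-→d14:-→d15:-→d16:H0→d17:- -> H0
  + 195.0.0.0/8 (H5) depth=8
  + 48.72.0.0/13 (H7) depth=13
  lookup 48.76.137.148: bits 0011000001001100 walk d0:-→d1:-→d2:-→d3:H0→d4:-→d5:-→d6:-→d7:-→d8:-→d9:-→d10:-→d11:-→d12:-→d13:H7→d14:-→d15:-→d16:H0 -> H0
  - 192.0.0.0/5 clear@5
  lookup 192.0.2.132: bits 110000 walk d0:-→d1:-→d2:H7→d3:-→d4:-→d5:-→d6:- -> H7
  lookup 195.0.40.143: bits 11000011 walk d0:-→d1:-→d2:H7→d3:-→d4:-→d5:-→d6:-→d7:-→d8:H5 -> H5
  lookup 48.72.198.189: bits 0011000001001 walk d0:-→d1:-→d2:-→d3:H0→d4:-→d5:-→d6:-→d7:-→d8:-→d9:-→d10:-→d11:-→d12:-→d13:H7 -> H7
  + 48.76.0.0/16 (H4) depth=16
  lookup 192.0.99.105: bits 110000 walk d0:-→d1:-→d2:H7→d3:-→d4:-→d5:-→d6:- -> H7
  + 22.224.248.20/32 (H4) depth=32
  - 192.0.0.0/2 clear@2
  lookup 22.71.251.248: bits 00010110 walk d0:-→d1:-→d2:-→d3:-→d4:-→d5:-→d6:-→d7:-→d8:- -> no-route
  + 195.43.233.158/32 (H1) depth=32
  + 0.0.0.0/0 (H0) depth=0
  - 195.0.0.0/8 clear@8
  + 0.0.0.0/0 (H4) depth=0

== LOOKUPS ==
["H5","H6","H6","H0","H0","H7","H5","H7","H7","no-route"]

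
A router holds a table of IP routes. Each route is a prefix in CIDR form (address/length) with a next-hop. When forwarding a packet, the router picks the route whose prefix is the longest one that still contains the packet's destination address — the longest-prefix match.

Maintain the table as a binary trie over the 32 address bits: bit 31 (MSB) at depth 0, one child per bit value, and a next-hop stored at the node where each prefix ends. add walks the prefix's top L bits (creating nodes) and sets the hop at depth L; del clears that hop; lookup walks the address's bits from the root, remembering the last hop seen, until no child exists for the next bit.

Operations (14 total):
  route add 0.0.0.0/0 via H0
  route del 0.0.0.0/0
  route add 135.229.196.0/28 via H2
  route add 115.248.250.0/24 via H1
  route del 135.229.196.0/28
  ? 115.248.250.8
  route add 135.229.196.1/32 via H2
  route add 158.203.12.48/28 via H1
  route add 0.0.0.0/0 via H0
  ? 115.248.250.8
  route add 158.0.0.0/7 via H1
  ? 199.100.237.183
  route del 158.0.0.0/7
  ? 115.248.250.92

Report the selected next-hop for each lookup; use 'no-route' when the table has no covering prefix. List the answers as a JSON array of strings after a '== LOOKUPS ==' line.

Trace:
  + 0.0.0.0/0 (H0) depth=0
  - 0.0.0.0/0 clear@0
  + 135.229.196.0/28 (H2) depth=28
  + 115.248.250.0/24 (H1) depth=24
  - 135.229.196.0/28 clear@28
  ? 115.248.250.8  path d0:-→d1:-→d2:-→d3:-→d4:-→d5:-→d6:-→d7:-→d8:-→d9:-→d10:-→d11:-→d12:-→d13:-→d14:-→d15:-→d16:-→d17:-→d18:-→d19:-→d20:-→d21:-→d22:-→d23:-→d24:H1  best=H1
  + 135.229.196.1/32 (H2) depth=32
  + 158.203.12.48/28 (H1) depth=28
  + 0.0.0.0/0 (H0) depth=0
  ? 115.248.250.8  path d0:H0→d1:-→d2:-→d3:-→d4:-→d5:-→d6:-→d7:-→d8:-→d9:-→d10:-→d11:-→d12:-→d13:-→d14:-→d15:-→d16:-→d17:-→d18:-→d19:-→d20:-→d21:-→d22:-→d23:-→d24:H1  best=H1
  + 158.0.0.0/7 (H1) depth=7
  ? 199.100.237.183  path d0:H0→d1:-  best=H0
  - 158.0.0.0/7 clear@7
  ? 115.248.250.92  path d0:H0→d1:-→d2:-→d3:-→d4:-→d5:-→d6:-→d7:-→d8:-→d9:-→d10:-→d11:-→d12:-→d13:-→d14:-→d15:-→d16:-→d17:-→d18:-→d19:-→d20:-→d21:-→d22:-→d23:-→d24:H1  best=H1

== LOOKUPS ==
["H1","H1","H0","H1"]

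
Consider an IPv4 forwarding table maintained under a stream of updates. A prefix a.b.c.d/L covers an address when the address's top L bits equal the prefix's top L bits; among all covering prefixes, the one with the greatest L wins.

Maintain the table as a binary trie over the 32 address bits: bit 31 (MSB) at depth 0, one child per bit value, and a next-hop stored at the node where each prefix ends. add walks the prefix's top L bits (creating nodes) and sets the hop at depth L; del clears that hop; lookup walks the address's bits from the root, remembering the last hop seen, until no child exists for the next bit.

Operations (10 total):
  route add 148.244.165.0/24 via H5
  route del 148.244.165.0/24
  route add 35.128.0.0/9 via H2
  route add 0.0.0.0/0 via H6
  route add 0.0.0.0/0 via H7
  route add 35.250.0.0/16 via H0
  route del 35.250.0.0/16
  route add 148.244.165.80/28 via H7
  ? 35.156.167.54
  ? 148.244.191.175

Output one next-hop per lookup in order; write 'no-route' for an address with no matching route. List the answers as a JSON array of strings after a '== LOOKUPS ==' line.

Trace:
  add 148.244.165.0/24 -> H5 at depth 24
  - 148.244.165.0/24 clear@24
  add 35.128.0.0/9 -> H2 at depth 9
  add 0.0.0.0/0 -> H6 at depth 0
  add 0.0.0.0/0 -> H7 at depth 0
  add 35.250.0.0/16 -> H0 at depth 16
  - 35.250.0.0/16 clear@16
  add 148.244.165.80/28 -> H7 at depth 28
  lookup 35.156.167.54: bits 001000111 walk d0:H7→d1:-→d2:-→d3:-→d4:-→d5:-→d6:-→d7:-→d8:-→d9:H2 -> H2
  lookup 148.244.191.175: bits 1001010011110100101 walk d0:H7→d1:-→d2:-→d3:-→d4:-→d5:-→d6:-→d7:-→d8:-→d9:-→d10:-→d11:-→d12:-→d13:-→d14:-→d15:-→d16:-→d17:-→d18:-→d19:- -> H7

== LOOKUPS ==
["H2","H7"]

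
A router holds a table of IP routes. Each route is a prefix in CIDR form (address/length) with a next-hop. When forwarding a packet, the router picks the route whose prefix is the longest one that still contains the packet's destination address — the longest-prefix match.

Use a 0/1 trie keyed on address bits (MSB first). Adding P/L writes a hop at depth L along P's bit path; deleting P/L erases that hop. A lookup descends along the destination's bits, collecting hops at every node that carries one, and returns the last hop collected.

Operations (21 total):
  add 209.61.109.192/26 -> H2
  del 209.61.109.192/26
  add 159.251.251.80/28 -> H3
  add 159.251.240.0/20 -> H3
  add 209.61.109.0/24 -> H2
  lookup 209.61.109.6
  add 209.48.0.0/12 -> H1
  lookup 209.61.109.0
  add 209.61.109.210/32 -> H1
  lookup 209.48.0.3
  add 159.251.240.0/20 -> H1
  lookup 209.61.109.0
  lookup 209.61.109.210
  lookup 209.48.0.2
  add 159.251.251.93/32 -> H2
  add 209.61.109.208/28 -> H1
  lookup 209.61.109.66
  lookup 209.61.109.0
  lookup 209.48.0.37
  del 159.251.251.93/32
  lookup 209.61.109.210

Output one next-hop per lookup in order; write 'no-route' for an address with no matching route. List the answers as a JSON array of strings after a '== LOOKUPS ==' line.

Trace:
  + 209.61.109.192/26 (H2) depth=26
  - 209.61.109.192/26 clear@26
  + 159.251.251.80/28 (H3) depth=28
  + 159.251.240.0/20 (H3) depth=20
  + 209.61.109.0/24 (H2) depth=24
  lookup 209.61.109.6: bits 110100010011110101101101 walk d0:-→d1:-→d2:-→d3:-→d4:-→d5:-→d6:-→d7:-→d8:-→d9:-→d10:-→d11:-→d12:-→d13:-→d14:-→d15:-→d16:-→d17:-→d18:-→d19:-→d20:-→d21:-→d22:-→d23:-→d24:H2 -> H2
  + 209.48.0.0/12 (H1) depth=12
  lookup 209.61.109.0: bits 110100010011110101101101 walk d0:-→d1:-→d2:-→d3:-→d4:-→d5:-→d6:-→d7:-→d8:-→d9:-→d10:-→d11:-→d12:H1→d13:-→d14:-→d15:-→d16:-→d17:-→d18:-→d19:-→d20:-→d21:-→d22:-→d23:-→d24:H2 -> H2
  + 209.61.109.210/32 (H1) depth=32
  lookup 209.48.0.3: bits 110100010011 walk d0:-→d1:-→d2:-→d3:-→d4:-→d5:-→d6:-→d7:-→d8:-→d9:-→d10:-→d11:-→d12:H1 -> H1
  + 159.251.240.0/20 (H1) depth=20
  lookup 209.61.109.0: bits 110100010011110101101101 walk d0:-→d1:-→d2:-→d3:-→d4:-→d5:-→d6:-→d7:-→d8:-→d9:-→d10:-→d11:-→d12:H1→d13:-→d14:-→d15:-→d16:-→d17:-→d18:-→d19:-→d20:-→d21:-→d22:-→d23:-→d24:H2 -> H2
  lookup 209.61.109.210: bits 11010001001111010110110111010010 walk d0:-→d1:-→d2:-→d3:-→d4:-→d5:-→d6:-→d7:-→d8:-→d9:-→d10:-→d11:-→d12:H1→d13:-→d14:-→d15:-→d16:-→d17:-→d18:-→d19:-→d20:-→d21:-→d22:-→d23:-→d24:H2→d25:-→d26:-→d27:-→d28:-→d29:-→d30:-→d31:-→d32:H1 -> H1
  lookup 209.48.0.2: bits 110100010011 walk d0:-→d1:-→d2:-→d3:-→d4:-→d5:-→d6:-→d7:-→d8:-→d9:-→d10:-→d11:-→d12:H1 -> H1
  + 159.251.251.93/32 (H2) depth=32
  + 209.61.109.208/28 (H1) depth=28
  lookup 209.61.109.66: bits 110100010011110101101101 walk d0:-→d1:-→d2:-→d3:-→d4:-→d5:-→d6:-→d7:-→d8:-→d9:-→d10:-→d11:-→d12:H1→d13:-→d14:-→d15:-→d16:-→d17:-→d18:-→d19:-→d20:-→d21:-→d22:-→d23:-→d24:H2 -> H2
  lookup 209.61.109.0: bits 110100010011110101101101 walk d0:-→d1:-→d2:-→d3:-→d4:-→d5:-→d6:-→d7:-→d8:-→d9:-→d10:-→d11:-→d12:H1→d13:-→d14:-→d15:-→d16:-→d17:-→d18:-→d19:-→d20:-→d21:-→d22:-→d23:-→d24:H2 -> H2
  lookup 209.48.0.37: bits 110100010011 walk d0:-→d1:-→d2:-→d3:-→d4:-→d5:-→d6:-→d7:-→d8:-→d9:-→d10:-→d11:-→d12:H1 -> H1
  - 159.251.251.93/32 clear@32
  lookup 209.61.109.210: bits 11010001001111010110110111010010 walk d0:-→d1:-→d2:-→d3:-→d4:-→d5:-→d6:-→d7:-→d8:-→d9:-→d10:-→d11:-→d12:H1→d13:-→d14:-→d15:-→d16:-→d17:-→d18:-→d19:-→d20:-→d21:-→d22:-→d23:-→d24:H2→d25:-→d26:-→d27:-→d28:H1→d29:-→d30:-→d31:-→d32:H1 -> H1

== LOOKUPS ==
["H2","H2","H1","H2","H1","H1","H2","H2","H1","H1"]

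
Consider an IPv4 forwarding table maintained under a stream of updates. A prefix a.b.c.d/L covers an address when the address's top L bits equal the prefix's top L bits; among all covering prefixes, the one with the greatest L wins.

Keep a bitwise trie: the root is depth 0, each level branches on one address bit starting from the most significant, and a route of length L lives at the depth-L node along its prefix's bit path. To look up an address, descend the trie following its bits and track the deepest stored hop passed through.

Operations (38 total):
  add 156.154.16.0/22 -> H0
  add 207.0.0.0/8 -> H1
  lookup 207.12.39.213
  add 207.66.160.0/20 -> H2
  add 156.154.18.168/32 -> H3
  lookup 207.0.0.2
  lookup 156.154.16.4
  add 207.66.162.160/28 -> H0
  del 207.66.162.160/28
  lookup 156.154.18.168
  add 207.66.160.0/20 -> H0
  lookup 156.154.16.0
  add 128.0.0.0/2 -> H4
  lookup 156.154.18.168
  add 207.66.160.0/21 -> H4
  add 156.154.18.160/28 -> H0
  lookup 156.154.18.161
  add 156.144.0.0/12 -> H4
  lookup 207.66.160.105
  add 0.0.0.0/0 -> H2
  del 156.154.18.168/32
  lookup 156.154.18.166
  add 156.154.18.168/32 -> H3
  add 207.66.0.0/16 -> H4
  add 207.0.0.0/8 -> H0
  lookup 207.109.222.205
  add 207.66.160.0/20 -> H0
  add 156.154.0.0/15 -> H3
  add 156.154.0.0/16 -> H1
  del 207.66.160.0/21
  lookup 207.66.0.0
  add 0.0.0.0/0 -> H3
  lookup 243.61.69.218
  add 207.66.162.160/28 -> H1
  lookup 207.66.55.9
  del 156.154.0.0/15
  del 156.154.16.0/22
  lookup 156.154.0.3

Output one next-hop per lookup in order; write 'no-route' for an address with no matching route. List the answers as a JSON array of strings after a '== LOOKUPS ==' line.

Apply in order:
  + 156.154.16.0/22 (H0) depth=22
  + 207.0.0.0/8 (H1) depth=8
  ? 207.12.39.213  path d0:-→d1:-→d2:-→d3:-→d4:-→d5:-→d6:-→d7:-→d8:H1  best=H1
  + 207.66.160.0/20 (H2) depth=20
  + 156.154.18.168/32 (H3) depth=32
  ? 207.0.0.2  path d0:-→d1:-→d2:-→d3:-→d4:-→d5:-→d6:-→d7:-→d8:H1→d9:-  best=H1
  ? 156.154.16.4  path d0:-→d1:-→d2:-→d3:-→d4:-→d5:-→d6:-→d7:-→d8:-→d9:-→d10:-→d11:-→d12:-→d13:-→d14:-→d15:-→d16:-→d17:-→d18:-→d19:-→d20:-→d21:-→d22:H0  best=H0
  + 207.66.162.160/28 (H0) depth=28
  - 207.66.162.160/28 clear@28
  ? 156.154.18.168  path d0:-→d1:-→d2:-→d3:-→d4:-→d5:-→d6:-→d7:-→d8:-→d9:-→d10:-→d11:-→d12:-→d13:-→d14:-→d15:-→d16:-→d17:-→d18:-→d19:-→d20:-→d21:-→d22:H0→d23:-→d24:-→d25:-→d26:-→d27:-→d28:-→d29:-→d30:-→d31:-→d32:H3  best=H3
  + 207.66.160.0/20 (H0) depth=20
  ? 156.154.16.0  path d0:-→d1:-→d2:-→d3:-→d4:-→d5:-→d6:-→d7:-→d8:-→d9:-→d10:-→d11:-→d12:-→d13:-→d14:-→d15:-→d16:-→d17:-→d18:-→d19:-→d20:-→d21:-→d22:H0  best=H0
  + 128.0.0.0/2 (H4) depth=2
  ? 156.154.18.168  path d0:-→d1:-→d2:H4→d3:-→d4:-→d5:-→d6:-→d7:-→d8:-→d9:-→d10:-→d11:-→d12:-→d13:-→d14:-→d15:-→d16:-→d17:-→d18:-→d19:-→d20:-→d21:-→d22:H0→d23:-→d24:-→d25:-→d26:-→d27:-→d28:-→d29:-→d30:-→d31:-→d32:H3  best=H3
  + 207.66.160.0/21 (H4) depth=21
  + 156.154.18.160/28 (H0) depth=28
  ? 156.154.18.161  path d0:-→d1:-→d2:H4→d3:-→d4:-→d5:-→d6:-→d7:-→d8:-→d9:-→d10:-→d11:-→d12:-→d13:-→d14:-→d15:-→d16:-→d17:-→d18:-→d19:-→d20:-→d21:-→d22:H0→d23:-→d24:-→d25:-→d26:-→d27:-→d28:H0  best=H0
  + 156.144.0.0/12 (H4) depth=12
  ? 207.66.160.105  path d0:-→d1:-→d2:-→d3:-→d4:-→d5:-→d6:-→d7:-→d8:H1→d9:-→d10:-→d11:-→d12:-→d13:-→d14:-→d15:-→d16:-→d17:-→d18:-→d19:-→d20:H0→d21:H4→d22:-  best=H4
  + 0.0.0.0/0 (H2) depth=0
  - 156.154.18.168/32 clear@32
  ? 156.154.18.166  path d0:H2→d1:-→d2:H4→d3:-→d4:-→d5:-→d6:-→d7:-→d8:-→d9:-→d10:-→d11:-→d12:H4→d13:-→d14:-→d15:-→d16:-→d17:-→d18:-→d19:-→d20:-→d21:-→d22:H0→d23:-→d24:-→d25:-→d26:-→d27:-→d28:H0  best=H0
  + 156.154.18.168/32 (H3) depth=32
  + 207.66.0.0/16 (H4) depth=16
  + 207.0.0.0/8 (H0) depth=8
  ? 207.109.222.205  path d0:H2→d1:-→d2:-→d3:-→d4:-→d5:-→d6:-→d7:-→d8:H0→d9:-→d10:-  best=H0
  + 207.66.160.0/20 (H0) depth=20
  + 156.154.0.0/15 (H3) depth=15
  + 156.154.0.0/16 (H1) depth=16
  - 207.66.160.0/21 clear@21
  ? 207.66.0.0  path d0:H2→d1:-→d2:-→d3:-→d4:-→d5:-→d6:-→d7:-→d8:H0→d9:-→d10:-→d11:-→d12:-→d13:-→d14:-→d15:-→d16:H4  best=H4
  + 0.0.0.0/0 (H3) depth=0
  ? 243.61.69.218  path d0:H3→d1:-→d2:-  best=H3
  + 207.66.162.160/28 (H1) depth=28
  ? 207.66.55.9  path d0:H3→d1:-→d2:-→d3:-→d4:-→d5:-→d6:-→d7:-→d8:H0→d9:-→d10:-→d11:-→d12:-→d13:-→d14:-→d15:-→d16:H4  best=H4
  - 156.154.0.0/15 clear@15
  - 156.154.16.0/22 clear@22
  ? 156.154.0.3  path d0:H3→d1:-→d2:H4→d3:-→d4:-→d5:-→d6:-→d7:-→d8:-→d9:-→d10:-→d11:-→d12:H4→d13:-→d14:-→d15:-→d16:H1→d17:-→d18:-→d19:-  best=H1

== LOOKUPS ==
["H1","H1","H0","H3","H0","H3","H0","H4","H0","H0","H4","H3","H4","H1"]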